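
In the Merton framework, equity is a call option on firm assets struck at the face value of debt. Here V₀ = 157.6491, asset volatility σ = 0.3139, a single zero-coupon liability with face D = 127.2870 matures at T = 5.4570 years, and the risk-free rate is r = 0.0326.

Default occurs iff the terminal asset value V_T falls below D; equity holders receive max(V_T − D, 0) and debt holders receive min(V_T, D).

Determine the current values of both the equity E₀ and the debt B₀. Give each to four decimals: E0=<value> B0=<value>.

E0=68.3071 B0=89.3420

d₁ = [ln(V₀/D) + (r + σ²/2)T] / (σ√T)
   = [ln(157.6491/127.2870) + (0.0326 + 0.5·0.3139²)·5.4570] / (0.3139·√5.4570)
   = [0.213927 + 0.446746] / 0.733277 = 0.900987
d₂ = d₁ − σ√T = 0.900987 − 0.733277 = 0.167710
N(d₁) = 0.816202,  N(d₂) = 0.566594,  e^(−rT) = 0.837028
E₀ = V₀·N(d₁) − D·e^(−rT)·N(d₂)
   = 157.6491·0.816202 − 127.2870·0.837028·0.566594 = 68.307082
B₀ = V₀ − E₀ = 157.6491 − 68.307082 = 89.342018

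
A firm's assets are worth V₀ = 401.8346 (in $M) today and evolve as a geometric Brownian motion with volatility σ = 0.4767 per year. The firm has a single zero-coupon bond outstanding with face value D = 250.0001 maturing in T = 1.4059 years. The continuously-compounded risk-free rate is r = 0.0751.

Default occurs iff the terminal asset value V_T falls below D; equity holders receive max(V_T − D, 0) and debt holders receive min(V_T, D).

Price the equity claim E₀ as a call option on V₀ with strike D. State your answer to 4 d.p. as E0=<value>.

E0=190.0055

d₁ = [ln(V₀/D) + (r + σ²/2)T] / (σ√T)
   = [ln(401.8346/250.0001) + (0.0751 + 0.5·0.4767²)·1.4059] / (0.4767·√1.4059)
   = [0.474579 + 0.265323] / 0.565226 = 1.309038
d₂ = d₁ − σ√T = 1.309038 − 0.565226 = 0.743812
N(d₁) = 0.904739,  N(d₂) = 0.771505,  e^(−rT) = 0.899800
E₀ = V₀·N(d₁) − D·e^(−rT)·N(d₂)
   = 401.8346·0.904739 − 250.0001·0.899800·0.771505 = 190.005522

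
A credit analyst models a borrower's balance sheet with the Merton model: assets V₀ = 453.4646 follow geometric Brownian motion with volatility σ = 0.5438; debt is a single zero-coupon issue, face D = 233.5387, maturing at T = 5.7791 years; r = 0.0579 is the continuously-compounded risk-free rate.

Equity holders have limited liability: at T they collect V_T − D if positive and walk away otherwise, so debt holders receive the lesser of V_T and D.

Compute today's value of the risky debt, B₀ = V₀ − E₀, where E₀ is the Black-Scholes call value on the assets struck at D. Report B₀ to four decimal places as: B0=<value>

B0=126.3425

d₁ = [ln(V₀/D) + (r + σ²/2)T] / (σ√T)
   = [ln(453.4646/233.5387) + (0.0579 + 0.5·0.5438²)·5.7791] / (0.5438·√5.7791)
   = [0.663569 + 1.189103] / 1.307282 = 1.417194
d₂ = d₁ − σ√T = 1.417194 − 1.307282 = 0.109912
N(d₁) = 0.921787,  N(d₂) = 0.543760,  e^(−rT) = 0.715617
E₀ = V₀·N(d₁) − D·e^(−rT)·N(d₂)
   = 453.4646·0.921787 − 233.5387·0.715617·0.543760 = 327.122145
B₀ = V₀ − E₀ = 453.4646 − 327.122145 = 126.342455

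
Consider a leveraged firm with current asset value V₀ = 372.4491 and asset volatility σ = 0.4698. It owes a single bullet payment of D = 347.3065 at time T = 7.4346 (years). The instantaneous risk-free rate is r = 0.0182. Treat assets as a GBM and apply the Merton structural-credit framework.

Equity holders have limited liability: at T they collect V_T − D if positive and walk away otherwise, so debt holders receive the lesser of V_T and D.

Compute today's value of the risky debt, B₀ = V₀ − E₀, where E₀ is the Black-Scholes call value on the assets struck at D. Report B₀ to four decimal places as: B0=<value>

d₁ = [ln(V₀/D) + (r + σ²/2)T] / (σ√T)
   = [ln(372.4491/347.3065) + (0.0182 + 0.5·0.4698²)·7.4346] / (0.4698·√7.4346)
   = [0.069893 + 0.955763] / 1.280978 = 0.800681
d₂ = d₁ − σ√T = 0.800681 − 1.280978 = -0.480297
N(d₁) = 0.788342,  N(d₂) = 0.315508,  e^(−rT) = 0.873445
E₀ = V₀·N(d₁) − D·e^(−rT)·N(d₂)
   = 372.4491·0.788342 − 347.3065·0.873445·0.315508 = 197.906841
B₀ = V₀ − E₀ = 372.4491 − 197.906841 = 174.542259

B0=174.5423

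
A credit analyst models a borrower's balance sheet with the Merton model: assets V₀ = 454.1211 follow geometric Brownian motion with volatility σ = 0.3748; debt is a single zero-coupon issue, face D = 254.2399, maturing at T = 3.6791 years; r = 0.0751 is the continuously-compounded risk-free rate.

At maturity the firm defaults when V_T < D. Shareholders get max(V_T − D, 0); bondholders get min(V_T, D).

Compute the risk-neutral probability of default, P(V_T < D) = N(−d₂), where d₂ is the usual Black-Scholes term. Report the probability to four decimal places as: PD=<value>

PD=0.2028

d₁ = [ln(V₀/D) + (r + σ²/2)T] / (σ√T)
   = [ln(454.1211/254.2399) + (0.0751 + 0.5·0.3748²)·3.6791] / (0.3748·√3.6791)
   = [0.580086 + 0.534711] / 0.718903 = 1.550691
d₂ = d₁ − σ√T = 1.550691 − 0.718903 = 0.831788
risk-neutral PD = N(−d₂) = N(-0.831788) = 0.202764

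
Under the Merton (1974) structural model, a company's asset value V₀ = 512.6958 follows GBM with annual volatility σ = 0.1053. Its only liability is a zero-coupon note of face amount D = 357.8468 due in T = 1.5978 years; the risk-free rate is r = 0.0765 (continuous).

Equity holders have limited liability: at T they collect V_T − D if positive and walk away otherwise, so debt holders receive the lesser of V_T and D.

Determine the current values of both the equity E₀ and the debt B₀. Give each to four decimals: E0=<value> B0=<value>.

d₁ = [ln(V₀/D) + (r + σ²/2)T] / (σ√T)
   = [ln(512.6958/357.8468) + (0.0765 + 0.5·0.1053²)·1.5978] / (0.1053·√1.5978)
   = [0.359578 + 0.131090] / 0.133104 = 3.686361
d₂ = d₁ − σ√T = 3.686361 − 0.133104 = 3.553258
N(d₁) = 0.999886,  N(d₂) = 0.999810,  e^(−rT) = 0.884943
E₀ = V₀·N(d₁) − D·e^(−rT)·N(d₂)
   = 512.6958·0.999886 − 357.8468·0.884943·0.999810 = 196.023602
B₀ = V₀ − E₀ = 512.6958 − 196.023602 = 316.672198

E0=196.0236 B0=316.6722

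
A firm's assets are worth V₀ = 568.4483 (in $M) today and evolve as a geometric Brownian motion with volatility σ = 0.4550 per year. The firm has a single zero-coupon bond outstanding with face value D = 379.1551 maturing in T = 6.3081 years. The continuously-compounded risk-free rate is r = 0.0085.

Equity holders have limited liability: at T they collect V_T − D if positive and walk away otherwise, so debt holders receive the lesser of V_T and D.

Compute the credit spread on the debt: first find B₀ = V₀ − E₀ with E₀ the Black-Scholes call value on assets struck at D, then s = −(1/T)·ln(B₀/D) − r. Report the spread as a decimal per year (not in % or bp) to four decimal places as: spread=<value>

spread=0.0579

d₁ = [ln(V₀/D) + (r + σ²/2)T] / (σ√T)
   = [ln(568.4483/379.1551) + (0.0085 + 0.5·0.4550²)·6.3081] / (0.4550·√6.3081)
   = [0.404965 + 0.706586] / 1.142775 = 0.972677
d₂ = d₁ − σ√T = 0.972677 − 1.142775 = -0.170098
N(d₁) = 0.834643,  N(d₂) = 0.432467,  e^(−rT) = 0.947793
E₀ = V₀·N(d₁) − D·e^(−rT)·N(d₂)
   = 568.4483·0.834643 − 379.1551·0.947793·0.432467 = 319.039957
B₀ = V₀ − E₀ = 568.4483 − 319.039957 = 249.408343
spread = −(1/T)·ln(B₀/D) − r = −(1/6.3081)·ln(249.408343/379.1551) − 0.0085 = 0.05789937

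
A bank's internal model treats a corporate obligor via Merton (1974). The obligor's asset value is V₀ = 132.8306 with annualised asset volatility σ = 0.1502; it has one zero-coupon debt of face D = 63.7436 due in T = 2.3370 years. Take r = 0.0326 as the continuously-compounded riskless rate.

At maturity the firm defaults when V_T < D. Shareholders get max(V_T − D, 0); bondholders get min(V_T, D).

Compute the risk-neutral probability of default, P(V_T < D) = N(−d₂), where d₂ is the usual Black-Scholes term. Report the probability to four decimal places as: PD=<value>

PD=0.0003

d₁ = [ln(V₀/D) + (r + σ²/2)T] / (σ√T)
   = [ln(132.8306/63.7436) + (0.0326 + 0.5·0.1502²)·2.3370] / (0.1502·√2.3370)
   = [0.734206 + 0.102548] / 0.229614 = 3.644167
d₂ = d₁ − σ√T = 3.644167 − 0.229614 = 3.414552
risk-neutral PD = N(−d₂) = N(-3.414552) = 0.000319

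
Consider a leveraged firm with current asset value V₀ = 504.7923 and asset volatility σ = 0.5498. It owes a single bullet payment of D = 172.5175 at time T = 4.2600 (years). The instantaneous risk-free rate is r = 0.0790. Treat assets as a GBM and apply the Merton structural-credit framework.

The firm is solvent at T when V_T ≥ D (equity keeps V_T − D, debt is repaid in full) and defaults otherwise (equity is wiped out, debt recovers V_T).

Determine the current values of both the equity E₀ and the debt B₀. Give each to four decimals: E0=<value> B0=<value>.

d₁ = [ln(V₀/D) + (r + σ²/2)T] / (σ√T)
   = [ln(504.7923/172.5175) + (0.0790 + 0.5·0.5498²)·4.2600] / (0.5498·√4.2600)
   = [1.073648 + 0.980396] / 1.134774 = 1.810091
d₂ = d₁ − σ√T = 1.810091 − 1.134774 = 0.675317
N(d₁) = 0.964859,  N(d₂) = 0.750263,  e^(−rT) = 0.714237
E₀ = V₀·N(d₁) − D·e^(−rT)·N(d₂)
   = 504.7923·0.964859 − 172.5175·0.714237·0.750263 = 394.607282
B₀ = V₀ − E₀ = 504.7923 − 394.607282 = 110.185018

E0=394.6073 B0=110.1850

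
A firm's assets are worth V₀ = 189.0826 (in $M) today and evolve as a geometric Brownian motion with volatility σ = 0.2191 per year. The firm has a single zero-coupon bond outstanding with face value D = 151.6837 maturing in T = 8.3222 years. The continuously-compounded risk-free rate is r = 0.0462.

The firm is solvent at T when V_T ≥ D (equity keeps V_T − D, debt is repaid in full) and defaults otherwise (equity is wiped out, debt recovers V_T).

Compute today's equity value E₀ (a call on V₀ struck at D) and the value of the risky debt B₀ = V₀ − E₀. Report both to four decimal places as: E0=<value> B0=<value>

d₁ = [ln(V₀/D) + (r + σ²/2)T] / (σ√T)
   = [ln(189.0826/151.6837) + (0.0462 + 0.5·0.2191²)·8.3222] / (0.2191·√8.3222)
   = [0.220387 + 0.584238] / 0.632065 = 1.273011
d₂ = d₁ − σ√T = 1.273011 − 0.632065 = 0.640946
N(d₁) = 0.898493,  N(d₂) = 0.739221,  e^(−rT) = 0.680801
E₀ = V₀·N(d₁) − D·e^(−rT)·N(d₂)
   = 189.0826·0.898493 − 151.6837·0.680801·0.739221 = 93.552682
B₀ = V₀ − E₀ = 189.0826 − 93.552682 = 95.529918

E0=93.5527 B0=95.5299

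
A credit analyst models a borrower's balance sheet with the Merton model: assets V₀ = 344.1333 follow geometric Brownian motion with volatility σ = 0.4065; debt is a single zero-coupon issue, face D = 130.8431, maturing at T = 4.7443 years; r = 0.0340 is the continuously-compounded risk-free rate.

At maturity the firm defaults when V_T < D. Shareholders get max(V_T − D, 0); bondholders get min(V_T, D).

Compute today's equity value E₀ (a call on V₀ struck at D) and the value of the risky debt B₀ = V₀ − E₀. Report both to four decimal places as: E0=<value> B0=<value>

d₁ = [ln(V₀/D) + (r + σ²/2)T] / (σ√T)
   = [ln(344.1333/130.8431) + (0.0340 + 0.5·0.4065²)·4.7443] / (0.4065·√4.7443)
   = [0.967030 + 0.553286] / 0.885414 = 1.717067
d₂ = d₁ − σ√T = 1.717067 − 0.885414 = 0.831652
N(d₁) = 0.957017,  N(d₂) = 0.797197,  e^(−rT) = 0.851031
E₀ = V₀·N(d₁) − D·e^(−rT)·N(d₂)
   = 344.1333·0.957017 − 130.8431·0.851031·0.797197 = 240.572053
B₀ = V₀ − E₀ = 344.1333 − 240.572053 = 103.561247

E0=240.5721 B0=103.5612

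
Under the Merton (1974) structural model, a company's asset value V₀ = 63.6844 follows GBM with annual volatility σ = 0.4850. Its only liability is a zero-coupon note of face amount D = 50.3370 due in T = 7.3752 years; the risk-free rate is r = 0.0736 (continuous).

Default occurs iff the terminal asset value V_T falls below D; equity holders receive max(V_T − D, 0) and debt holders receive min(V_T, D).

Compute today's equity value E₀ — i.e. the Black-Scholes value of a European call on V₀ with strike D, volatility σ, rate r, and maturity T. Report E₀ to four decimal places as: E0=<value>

E0=43.1133

d₁ = [ln(V₀/D) + (r + σ²/2)T] / (σ√T)
   = [ln(63.6844/50.3370) + (0.0736 + 0.5·0.4850²)·7.3752] / (0.4850·√7.3752)
   = [0.235199 + 1.410230] / 1.317130 = 1.249254
d₂ = d₁ − σ√T = 1.249254 − 1.317130 = -0.067876
N(d₁) = 0.894214,  N(d₂) = 0.472942,  e^(−rT) = 0.581110
E₀ = V₀·N(d₁) − D·e^(−rT)·N(d₂)
   = 63.6844·0.894214 − 50.3370·0.581110·0.472942 = 43.113280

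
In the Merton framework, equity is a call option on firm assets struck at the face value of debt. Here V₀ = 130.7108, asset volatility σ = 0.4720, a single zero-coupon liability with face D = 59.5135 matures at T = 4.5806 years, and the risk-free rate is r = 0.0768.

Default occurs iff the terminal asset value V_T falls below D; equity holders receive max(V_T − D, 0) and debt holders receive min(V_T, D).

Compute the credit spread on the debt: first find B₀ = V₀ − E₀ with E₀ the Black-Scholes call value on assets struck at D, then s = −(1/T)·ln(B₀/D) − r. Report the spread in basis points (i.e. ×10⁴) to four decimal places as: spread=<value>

d₁ = [ln(V₀/D) + (r + σ²/2)T] / (σ√T)
   = [ln(130.7108/59.5135) + (0.0768 + 0.5·0.4720²)·4.5806] / (0.4720·√4.5806)
   = [0.786784 + 0.862032] / 1.010190 = 1.632184
d₂ = d₁ − σ√T = 1.632184 − 1.010190 = 0.621994
N(d₁) = 0.948680,  N(d₂) = 0.733027,  e^(−rT) = 0.703428
E₀ = V₀·N(d₁) − D·e^(−rT)·N(d₂)
   = 130.7108·0.948680 − 59.5135·0.703428·0.733027 = 93.315636
B₀ = V₀ − E₀ = 130.7108 − 93.315636 = 37.395164
spread = −(1/T)·ln(B₀/D) − r = −(1/4.5806)·ln(37.395164/59.5135) − 0.0768 = 0.02464125
in basis points: 0.02464125 × 10⁴ = 246.4125 bp

spread=246.4125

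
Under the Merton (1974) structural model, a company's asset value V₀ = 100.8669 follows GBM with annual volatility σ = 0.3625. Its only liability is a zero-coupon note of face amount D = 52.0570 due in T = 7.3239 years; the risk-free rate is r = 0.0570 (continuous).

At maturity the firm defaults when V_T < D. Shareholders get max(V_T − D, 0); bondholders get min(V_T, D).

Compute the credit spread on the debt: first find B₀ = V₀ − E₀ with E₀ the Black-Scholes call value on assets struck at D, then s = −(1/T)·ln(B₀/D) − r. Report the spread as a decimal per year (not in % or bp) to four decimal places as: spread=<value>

spread=0.0154

d₁ = [ln(V₀/D) + (r + σ²/2)T] / (σ√T)
   = [ln(100.8669/52.0570) + (0.0570 + 0.5·0.3625²)·7.3239] / (0.3625·√7.3239)
   = [0.661463 + 0.898665] / 0.981023 = 1.590307
d₂ = d₁ − σ√T = 1.590307 − 0.981023 = 0.609284
N(d₁) = 0.944117,  N(d₂) = 0.728832,  e^(−rT) = 0.658716
E₀ = V₀·N(d₁) − D·e^(−rT)·N(d₂)
   = 100.8669·0.944117 − 52.0570·0.658716·0.728832 = 70.237949
B₀ = V₀ − E₀ = 100.8669 − 70.237949 = 30.628951
spread = −(1/T)·ln(B₀/D) − r = −(1/7.3239)·ln(30.628951/52.0570) − 0.0570 = 0.01541956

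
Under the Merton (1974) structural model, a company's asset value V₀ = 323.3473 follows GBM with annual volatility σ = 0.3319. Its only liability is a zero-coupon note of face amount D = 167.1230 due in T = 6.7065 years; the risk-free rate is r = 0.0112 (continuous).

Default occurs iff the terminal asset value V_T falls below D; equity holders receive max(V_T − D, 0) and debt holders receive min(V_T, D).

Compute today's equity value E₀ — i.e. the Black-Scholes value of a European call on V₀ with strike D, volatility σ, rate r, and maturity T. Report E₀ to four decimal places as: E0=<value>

E0=188.1507

d₁ = [ln(V₀/D) + (r + σ²/2)T] / (σ√T)
   = [ln(323.3473/167.1230) + (0.0112 + 0.5·0.3319²)·6.7065] / (0.3319·√6.7065)
   = [0.659997 + 0.444499] / 0.859518 = 1.285017
d₂ = d₁ − σ√T = 1.285017 − 0.859518 = 0.425498
N(d₁) = 0.900607,  N(d₂) = 0.664763,  e^(−rT) = 0.927639
E₀ = V₀·N(d₁) − D·e^(−rT)·N(d₂)
   = 323.3473·0.900607 − 167.1230·0.927639·0.664763 = 188.150666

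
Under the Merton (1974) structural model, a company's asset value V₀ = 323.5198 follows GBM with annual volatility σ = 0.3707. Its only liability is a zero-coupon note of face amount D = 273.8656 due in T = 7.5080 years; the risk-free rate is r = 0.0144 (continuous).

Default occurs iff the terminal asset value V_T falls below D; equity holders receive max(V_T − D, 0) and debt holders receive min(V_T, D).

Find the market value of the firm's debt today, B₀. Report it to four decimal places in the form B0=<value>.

d₁ = [ln(V₀/D) + (r + σ²/2)T] / (σ√T)
   = [ln(323.5198/273.8656) + (0.0144 + 0.5·0.3707²)·7.5080] / (0.3707·√7.5080)
   = [0.166623 + 0.623984] / 1.015745 = 0.778352
d₂ = d₁ − σ√T = 0.778352 − 1.015745 = -0.237393
N(d₁) = 0.781819,  N(d₂) = 0.406176,  e^(−rT) = 0.897524
E₀ = V₀·N(d₁) − D·e^(−rT)·N(d₂)
   = 323.5198·0.781819 − 273.8656·0.897524·0.406176 = 153.095550
B₀ = V₀ − E₀ = 323.5198 − 153.095550 = 170.424250

B0=170.4242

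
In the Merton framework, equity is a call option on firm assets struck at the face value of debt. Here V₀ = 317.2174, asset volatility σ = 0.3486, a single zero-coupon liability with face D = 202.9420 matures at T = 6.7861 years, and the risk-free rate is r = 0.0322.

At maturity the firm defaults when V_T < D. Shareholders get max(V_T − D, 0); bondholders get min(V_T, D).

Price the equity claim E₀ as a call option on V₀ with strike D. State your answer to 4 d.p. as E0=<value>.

d₁ = [ln(V₀/D) + (r + σ²/2)T] / (σ√T)
   = [ln(317.2174/202.9420) + (0.0322 + 0.5·0.3486²)·6.7861] / (0.3486·√6.7861)
   = [0.446667 + 0.630843] / 0.908108 = 1.186543
d₂ = d₁ − σ√T = 1.186543 − 0.908108 = 0.278435
N(d₁) = 0.882296,  N(d₂) = 0.609661,  e^(−rT) = 0.803713
E₀ = V₀·N(d₁) − D·e^(−rT)·N(d₂)
   = 317.2174·0.882296 − 202.9420·0.803713·0.609661 = 180.439579

E0=180.4396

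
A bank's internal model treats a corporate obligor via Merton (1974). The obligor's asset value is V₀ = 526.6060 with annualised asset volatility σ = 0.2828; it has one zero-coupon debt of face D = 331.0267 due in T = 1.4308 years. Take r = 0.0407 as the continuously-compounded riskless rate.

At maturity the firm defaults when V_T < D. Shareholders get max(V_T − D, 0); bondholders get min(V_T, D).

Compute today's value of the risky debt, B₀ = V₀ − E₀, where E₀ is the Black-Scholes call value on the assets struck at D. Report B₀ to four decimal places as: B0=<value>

d₁ = [ln(V₀/D) + (r + σ²/2)T] / (σ√T)
   = [ln(526.6060/331.0267) + (0.0407 + 0.5·0.2828²)·1.4308] / (0.2828·√1.4308)
   = [0.464254 + 0.115448] / 0.338274 = 1.713704
d₂ = d₁ − σ√T = 1.713704 − 0.338274 = 1.375430
N(d₁) = 0.956708,  N(d₂) = 0.915501,  e^(−rT) = 0.943430
E₀ = V₀·N(d₁) − D·e^(−rT)·N(d₂)
   = 526.6060·0.956708 − 331.0267·0.943430·0.915501 = 217.897137
B₀ = V₀ − E₀ = 526.6060 − 217.897137 = 308.708863

B0=308.7089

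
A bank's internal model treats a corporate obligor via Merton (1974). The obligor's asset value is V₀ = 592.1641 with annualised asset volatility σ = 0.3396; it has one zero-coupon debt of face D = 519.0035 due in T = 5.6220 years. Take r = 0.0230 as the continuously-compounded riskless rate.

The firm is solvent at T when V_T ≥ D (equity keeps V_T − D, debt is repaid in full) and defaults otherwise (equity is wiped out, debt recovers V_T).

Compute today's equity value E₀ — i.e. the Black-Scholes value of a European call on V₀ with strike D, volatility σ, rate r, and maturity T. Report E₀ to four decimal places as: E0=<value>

E0=240.0176

d₁ = [ln(V₀/D) + (r + σ²/2)T] / (σ√T)
   = [ln(592.1641/519.0035) + (0.0230 + 0.5·0.3396²)·5.6220] / (0.3396·√5.6220)
   = [0.131873 + 0.453493] / 0.805217 = 0.726967
d₂ = d₁ − σ√T = 0.726967 − 0.805217 = -0.078250
N(d₁) = 0.766377,  N(d₂) = 0.468815,  e^(−rT) = 0.878705
E₀ = V₀·N(d₁) − D·e^(−rT)·N(d₂)
   = 592.1641·0.766377 − 519.0035·0.878705·0.468815 = 240.017591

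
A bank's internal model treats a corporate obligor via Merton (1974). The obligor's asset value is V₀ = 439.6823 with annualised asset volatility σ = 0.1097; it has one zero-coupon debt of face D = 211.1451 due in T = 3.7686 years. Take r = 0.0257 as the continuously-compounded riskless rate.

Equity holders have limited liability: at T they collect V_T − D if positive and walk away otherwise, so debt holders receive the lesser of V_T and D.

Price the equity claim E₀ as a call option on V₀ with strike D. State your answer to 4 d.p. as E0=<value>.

d₁ = [ln(V₀/D) + (r + σ²/2)T] / (σ√T)
   = [ln(439.6823/211.1451) + (0.0257 + 0.5·0.1097²)·3.7686] / (0.1097·√3.7686)
   = [0.733507 + 0.119529] / 0.212959 = 4.005627
d₂ = d₁ − σ√T = 4.005627 − 0.212959 = 3.792668
N(d₁) = 0.999969,  N(d₂) = 0.999925,  e^(−rT) = 0.907689
E₀ = V₀·N(d₁) − D·e^(−rT)·N(d₂)
   = 439.6823·0.999969 − 211.1451·0.907689·0.999925 = 248.028813

E0=248.0288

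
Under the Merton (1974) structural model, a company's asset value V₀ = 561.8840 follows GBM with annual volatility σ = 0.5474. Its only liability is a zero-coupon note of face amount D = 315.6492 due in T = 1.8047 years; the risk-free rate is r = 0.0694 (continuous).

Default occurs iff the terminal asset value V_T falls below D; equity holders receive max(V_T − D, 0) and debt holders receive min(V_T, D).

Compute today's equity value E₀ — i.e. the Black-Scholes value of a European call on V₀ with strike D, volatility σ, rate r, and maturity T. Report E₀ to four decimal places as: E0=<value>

E0=308.7136

d₁ = [ln(V₀/D) + (r + σ²/2)T] / (σ√T)
   = [ln(561.8840/315.6492) + (0.0694 + 0.5·0.5474²)·1.8047] / (0.5474·√1.8047)
   = [0.576664 + 0.395632] / 0.735372 = 1.322182
d₂ = d₁ − σ√T = 1.322182 − 0.735372 = 0.586810
N(d₁) = 0.906946,  N(d₂) = 0.721334,  e^(−rT) = 0.882280
E₀ = V₀·N(d₁) − D·e^(−rT)·N(d₂)
   = 561.8840·0.906946 − 315.6492·0.882280·0.721334 = 308.713575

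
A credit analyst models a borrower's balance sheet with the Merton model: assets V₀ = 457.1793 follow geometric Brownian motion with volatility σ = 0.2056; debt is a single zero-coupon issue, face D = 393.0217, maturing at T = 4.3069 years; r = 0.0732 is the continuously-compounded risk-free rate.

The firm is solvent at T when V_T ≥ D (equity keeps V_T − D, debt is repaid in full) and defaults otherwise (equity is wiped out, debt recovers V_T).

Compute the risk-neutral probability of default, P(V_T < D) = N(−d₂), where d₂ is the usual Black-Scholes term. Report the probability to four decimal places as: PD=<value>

PD=0.1895

d₁ = [ln(V₀/D) + (r + σ²/2)T] / (σ√T)
   = [ln(457.1793/393.0217) + (0.0732 + 0.5·0.2056²)·4.3069] / (0.2056·√4.3069)
   = [0.151211 + 0.406294] / 0.426683 = 1.306602
d₂ = d₁ − σ√T = 1.306602 − 0.426683 = 0.879919
risk-neutral PD = N(−d₂) = N(-0.879919) = 0.189452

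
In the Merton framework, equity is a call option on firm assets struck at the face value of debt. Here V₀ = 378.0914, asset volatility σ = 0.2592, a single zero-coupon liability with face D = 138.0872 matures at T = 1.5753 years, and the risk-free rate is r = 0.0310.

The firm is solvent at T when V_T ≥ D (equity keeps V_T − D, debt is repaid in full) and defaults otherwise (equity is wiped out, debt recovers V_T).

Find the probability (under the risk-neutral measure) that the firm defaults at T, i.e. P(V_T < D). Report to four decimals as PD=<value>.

d₁ = [ln(V₀/D) + (r + σ²/2)T] / (σ√T)
   = [ln(378.0914/138.0872) + (0.0310 + 0.5·0.2592²)·1.5753] / (0.2592·√1.5753)
   = [1.007251 + 0.101752] / 0.325324 = 3.408914
d₂ = d₁ − σ√T = 3.408914 − 0.325324 = 3.083590
risk-neutral PD = N(−d₂) = N(-3.083590) = 0.001023

PD=0.0010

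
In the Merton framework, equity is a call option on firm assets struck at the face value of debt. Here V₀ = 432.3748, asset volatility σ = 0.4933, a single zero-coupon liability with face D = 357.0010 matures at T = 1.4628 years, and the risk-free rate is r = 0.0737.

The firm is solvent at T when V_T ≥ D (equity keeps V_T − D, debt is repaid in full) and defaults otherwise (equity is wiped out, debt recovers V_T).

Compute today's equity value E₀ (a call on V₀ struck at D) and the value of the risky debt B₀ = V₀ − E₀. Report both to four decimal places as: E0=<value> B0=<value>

E0=154.6897 B0=277.6851

d₁ = [ln(V₀/D) + (r + σ²/2)T] / (σ√T)
   = [ln(432.3748/357.0010) + (0.0737 + 0.5·0.4933²)·1.4628] / (0.4933·√1.4628)
   = [0.191554 + 0.285791] / 0.596628 = 0.800072
d₂ = d₁ − σ√T = 0.800072 − 0.596628 = 0.203444
N(d₁) = 0.788165,  N(d₂) = 0.580606,  e^(−rT) = 0.897800
E₀ = V₀·N(d₁) − D·e^(−rT)·N(d₂)
   = 432.3748·0.788165 − 357.0010·0.897800·0.580606 = 154.689732
B₀ = V₀ − E₀ = 432.3748 − 154.689732 = 277.685068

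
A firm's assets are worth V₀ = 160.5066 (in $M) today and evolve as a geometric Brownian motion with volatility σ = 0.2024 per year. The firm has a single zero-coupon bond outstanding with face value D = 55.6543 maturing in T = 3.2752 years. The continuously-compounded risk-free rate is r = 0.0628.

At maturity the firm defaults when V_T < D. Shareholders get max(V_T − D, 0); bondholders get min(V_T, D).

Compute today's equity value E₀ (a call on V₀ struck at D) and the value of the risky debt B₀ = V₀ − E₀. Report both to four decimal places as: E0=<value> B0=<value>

E0=115.2011 B0=45.3055

d₁ = [ln(V₀/D) + (r + σ²/2)T] / (σ√T)
   = [ln(160.5066/55.6543) + (0.0628 + 0.5·0.2024²)·3.2752] / (0.2024·√3.2752)
   = [1.059176 + 0.272768] / 0.366294 = 3.636273
d₂ = d₁ − σ√T = 3.636273 − 0.366294 = 3.269979
N(d₁) = 0.999862,  N(d₂) = 0.999462,  e^(−rT) = 0.814091
E₀ = V₀·N(d₁) − D·e^(−rT)·N(d₂)
   = 160.5066·0.999862 − 55.6543·0.814091·0.999462 = 115.201076
B₀ = V₀ − E₀ = 160.5066 − 115.201076 = 45.305524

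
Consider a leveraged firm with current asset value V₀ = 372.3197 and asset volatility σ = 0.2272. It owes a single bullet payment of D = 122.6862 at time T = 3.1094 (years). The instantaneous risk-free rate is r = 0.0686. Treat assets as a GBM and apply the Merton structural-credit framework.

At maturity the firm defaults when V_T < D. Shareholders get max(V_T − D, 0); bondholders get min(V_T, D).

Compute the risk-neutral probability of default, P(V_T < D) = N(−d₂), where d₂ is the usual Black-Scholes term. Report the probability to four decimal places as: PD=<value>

PD=0.0010

d₁ = [ln(V₀/D) + (r + σ²/2)T] / (σ√T)
   = [ln(372.3197/122.6862) + (0.0686 + 0.5·0.2272²)·3.1094] / (0.2272·√3.1094)
   = [1.110123 + 0.293558] / 0.400633 = 3.503659
d₂ = d₁ − σ√T = 3.503659 − 0.400633 = 3.103026
risk-neutral PD = N(−d₂) = N(-3.103026) = 0.000958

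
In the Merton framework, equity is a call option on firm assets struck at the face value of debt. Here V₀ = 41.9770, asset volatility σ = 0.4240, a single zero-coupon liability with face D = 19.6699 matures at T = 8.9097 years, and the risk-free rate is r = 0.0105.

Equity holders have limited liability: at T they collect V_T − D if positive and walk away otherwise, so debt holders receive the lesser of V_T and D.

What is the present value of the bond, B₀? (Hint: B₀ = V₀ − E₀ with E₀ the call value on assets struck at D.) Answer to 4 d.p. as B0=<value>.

d₁ = [ln(V₀/D) + (r + σ²/2)T] / (σ√T)
   = [ln(41.9770/19.6699) + (0.0105 + 0.5·0.4240²)·8.9097] / (0.4240·√8.9097)
   = [0.758032 + 0.894427] / 1.265603 = 1.305670
d₂ = d₁ − σ√T = 1.305670 − 1.265603 = 0.040067
N(d₁) = 0.904168,  N(d₂) = 0.515980,  e^(−rT) = 0.910691
E₀ = V₀·N(d₁) − D·e^(−rT)·N(d₂)
   = 41.9770·0.904168 − 19.6699·0.910691·0.515980 = 28.711387
B₀ = V₀ − E₀ = 41.9770 − 28.711387 = 13.265613

B0=13.2656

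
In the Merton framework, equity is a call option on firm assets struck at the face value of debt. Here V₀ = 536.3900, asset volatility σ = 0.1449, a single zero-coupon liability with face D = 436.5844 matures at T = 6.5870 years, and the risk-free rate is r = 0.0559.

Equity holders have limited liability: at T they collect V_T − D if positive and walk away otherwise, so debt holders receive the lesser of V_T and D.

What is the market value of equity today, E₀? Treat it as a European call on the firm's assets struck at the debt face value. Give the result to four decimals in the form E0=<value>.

d₁ = [ln(V₀/D) + (r + σ²/2)T] / (σ√T)
   = [ln(536.3900/436.5844) + (0.0559 + 0.5·0.1449²)·6.5870] / (0.1449·√6.5870)
   = [0.205880 + 0.437364] / 0.371888 = 1.729670
d₂ = d₁ − σ√T = 1.729670 − 0.371888 = 1.357782
N(d₁) = 0.958155,  N(d₂) = 0.912733,  e^(−rT) = 0.691970
E₀ = V₀·N(d₁) − D·e^(−rT)·N(d₂)
   = 536.3900·0.958155 − 436.5844·0.691970·0.912733 = 238.205306

E0=238.2053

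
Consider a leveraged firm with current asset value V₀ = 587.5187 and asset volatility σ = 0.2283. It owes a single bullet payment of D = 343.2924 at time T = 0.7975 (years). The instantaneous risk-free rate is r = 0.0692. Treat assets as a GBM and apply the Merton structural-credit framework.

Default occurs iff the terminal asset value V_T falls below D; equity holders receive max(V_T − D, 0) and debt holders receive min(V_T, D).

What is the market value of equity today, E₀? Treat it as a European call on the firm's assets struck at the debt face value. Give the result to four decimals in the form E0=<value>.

E0=262.7053

d₁ = [ln(V₀/D) + (r + σ²/2)T] / (σ√T)
   = [ln(587.5187/343.2924) + (0.0692 + 0.5·0.2283²)·0.7975] / (0.2283·√0.7975)
   = [0.537326 + 0.075970] / 0.203878 = 3.008144
d₂ = d₁ − σ√T = 3.008144 − 0.203878 = 2.804266
N(d₁) = 0.998686,  N(d₂) = 0.997478,  e^(−rT) = 0.946308
E₀ = V₀·N(d₁) − D·e^(−rT)·N(d₂)
   = 587.5187·0.998686 − 343.2924·0.946308·0.997478 = 262.705312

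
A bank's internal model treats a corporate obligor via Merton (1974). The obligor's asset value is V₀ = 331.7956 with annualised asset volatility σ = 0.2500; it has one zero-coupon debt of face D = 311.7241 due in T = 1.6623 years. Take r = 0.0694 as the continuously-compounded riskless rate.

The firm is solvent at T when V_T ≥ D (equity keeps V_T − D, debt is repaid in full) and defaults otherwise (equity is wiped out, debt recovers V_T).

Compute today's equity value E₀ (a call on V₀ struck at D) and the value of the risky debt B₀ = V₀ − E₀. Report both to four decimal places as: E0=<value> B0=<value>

E0=71.7600 B0=260.0356

d₁ = [ln(V₀/D) + (r + σ²/2)T] / (σ√T)
   = [ln(331.7956/311.7241) + (0.0694 + 0.5·0.2500²)·1.6623] / (0.2500·√1.6623)
   = [0.062401 + 0.167310] / 0.322326 = 0.712668
d₂ = d₁ − σ√T = 0.712668 − 0.322326 = 0.390343
N(d₁) = 0.761974,  N(d₂) = 0.651858,  e^(−rT) = 0.891042
E₀ = V₀·N(d₁) − D·e^(−rT)·N(d₂)
   = 331.7956·0.761974 − 311.7241·0.891042·0.651858 = 71.760039
B₀ = V₀ − E₀ = 331.7956 − 71.760039 = 260.035561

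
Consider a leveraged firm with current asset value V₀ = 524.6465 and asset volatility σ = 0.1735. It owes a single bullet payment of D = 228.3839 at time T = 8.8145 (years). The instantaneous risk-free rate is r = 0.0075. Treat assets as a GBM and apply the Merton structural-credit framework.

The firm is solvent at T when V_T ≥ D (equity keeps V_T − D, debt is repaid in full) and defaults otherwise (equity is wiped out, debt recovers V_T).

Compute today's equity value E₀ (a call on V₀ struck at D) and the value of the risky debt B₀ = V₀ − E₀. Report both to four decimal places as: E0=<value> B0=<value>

E0=313.6415 B0=211.0050

d₁ = [ln(V₀/D) + (r + σ²/2)T] / (σ√T)
   = [ln(524.6465/228.3839) + (0.0075 + 0.5·0.1735²)·8.8145] / (0.1735·√8.8145)
   = [0.831697 + 0.198777] / 0.515108 = 2.000500
d₂ = d₁ − σ√T = 2.000500 − 0.515108 = 1.485392
N(d₁) = 0.977277,  N(d₂) = 0.931280,  e^(−rT) = 0.936029
E₀ = V₀·N(d₁) − D·e^(−rT)·N(d₂)
   = 524.6465·0.977277 − 228.3839·0.936029·0.931280 = 313.641460
B₀ = V₀ − E₀ = 524.6465 − 313.641460 = 211.005040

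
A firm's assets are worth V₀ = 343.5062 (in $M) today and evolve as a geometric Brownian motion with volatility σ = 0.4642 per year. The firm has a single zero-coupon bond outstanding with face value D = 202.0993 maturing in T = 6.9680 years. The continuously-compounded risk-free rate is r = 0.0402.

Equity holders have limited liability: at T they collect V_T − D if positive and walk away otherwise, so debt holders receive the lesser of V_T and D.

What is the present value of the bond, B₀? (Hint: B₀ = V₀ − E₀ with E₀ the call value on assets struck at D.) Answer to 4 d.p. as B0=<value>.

d₁ = [ln(V₀/D) + (r + σ²/2)T] / (σ√T)
   = [ln(343.5062/202.0993) + (0.0402 + 0.5·0.4642²)·6.9680] / (0.4642·√6.9680)
   = [0.530446 + 1.030852] / 1.225347 = 1.274167
d₂ = d₁ − σ√T = 1.274167 − 1.225347 = 0.048820
N(d₁) = 0.898698,  N(d₂) = 0.519469,  e^(−rT) = 0.755698
E₀ = V₀·N(d₁) − D·e^(−rT)·N(d₂)
   = 343.5062·0.898698 − 202.0993·0.755698·0.519469 = 229.371941
B₀ = V₀ − E₀ = 343.5062 − 229.371941 = 114.134259

B0=114.1343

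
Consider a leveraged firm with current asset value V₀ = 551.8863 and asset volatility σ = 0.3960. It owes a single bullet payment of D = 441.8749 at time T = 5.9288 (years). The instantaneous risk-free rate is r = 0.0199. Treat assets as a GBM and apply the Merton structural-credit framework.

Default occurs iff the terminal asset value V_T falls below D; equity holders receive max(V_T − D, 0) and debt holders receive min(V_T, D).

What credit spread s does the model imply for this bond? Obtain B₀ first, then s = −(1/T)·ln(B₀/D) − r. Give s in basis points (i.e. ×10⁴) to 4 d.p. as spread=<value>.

d₁ = [ln(V₀/D) + (r + σ²/2)T] / (σ√T)
   = [ln(551.8863/441.8749) + (0.0199 + 0.5·0.3960²)·5.9288] / (0.3960·√5.9288)
   = [0.222315 + 0.582848] / 0.964225 = 0.835037
d₂ = d₁ − σ√T = 0.835037 − 0.964225 = -0.129189
N(d₁) = 0.798151,  N(d₂) = 0.448604,  e^(−rT) = 0.888711
E₀ = V₀·N(d₁) − D·e^(−rT)·N(d₂)
   = 551.8863·0.798151 − 441.8749·0.888711·0.448604 = 264.322415
B₀ = V₀ − E₀ = 551.8863 − 264.322415 = 287.563885
spread = −(1/T)·ln(B₀/D) − r = −(1/5.9288)·ln(287.563885/441.8749) − 0.0199 = 0.05255678
in basis points: 0.05255678 × 10⁴ = 525.5678 bp

spread=525.5678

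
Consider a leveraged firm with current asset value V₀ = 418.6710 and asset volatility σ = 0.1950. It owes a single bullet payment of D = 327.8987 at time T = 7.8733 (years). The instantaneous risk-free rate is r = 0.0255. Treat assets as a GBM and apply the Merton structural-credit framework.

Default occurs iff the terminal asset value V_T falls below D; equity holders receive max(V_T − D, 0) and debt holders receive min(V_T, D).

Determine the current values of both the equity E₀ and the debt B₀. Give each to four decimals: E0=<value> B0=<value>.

E0=171.4650 B0=247.2060

d₁ = [ln(V₀/D) + (r + σ²/2)T] / (σ√T)
   = [ln(418.6710/327.8987) + (0.0255 + 0.5·0.1950²)·7.8733] / (0.1950·√7.8733)
   = [0.244381 + 0.350460] / 0.547158 = 1.087146
d₂ = d₁ − σ√T = 1.087146 − 0.547158 = 0.539988
N(d₁) = 0.861514,  N(d₂) = 0.705397,  e^(−rT) = 0.818101
E₀ = V₀·N(d₁) − D·e^(−rT)·N(d₂)
   = 418.6710·0.861514 − 327.8987·0.818101·0.705397 = 171.464996
B₀ = V₀ − E₀ = 418.6710 − 171.464996 = 247.206004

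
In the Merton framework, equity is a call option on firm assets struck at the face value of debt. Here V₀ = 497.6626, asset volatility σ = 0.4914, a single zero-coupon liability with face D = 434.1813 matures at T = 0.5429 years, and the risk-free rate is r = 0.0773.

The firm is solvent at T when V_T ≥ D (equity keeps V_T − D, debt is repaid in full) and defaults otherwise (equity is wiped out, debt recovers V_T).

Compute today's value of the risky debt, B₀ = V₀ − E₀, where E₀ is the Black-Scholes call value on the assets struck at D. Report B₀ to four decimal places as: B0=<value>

B0=383.6433

d₁ = [ln(V₀/D) + (r + σ²/2)T] / (σ√T)
   = [ln(497.6626/434.1813) + (0.0773 + 0.5·0.4914²)·0.5429] / (0.4914·√0.5429)
   = [0.136460 + 0.107514] / 0.362072 = 0.673828
d₂ = d₁ − σ√T = 0.673828 − 0.362072 = 0.311756
N(d₁) = 0.749790,  N(d₂) = 0.622387,  e^(−rT) = 0.958902
E₀ = V₀·N(d₁) − D·e^(−rT)·N(d₂)
   = 497.6626·0.749790 − 434.1813·0.958902·0.622387 = 114.019291
B₀ = V₀ − E₀ = 497.6626 − 114.019291 = 383.643309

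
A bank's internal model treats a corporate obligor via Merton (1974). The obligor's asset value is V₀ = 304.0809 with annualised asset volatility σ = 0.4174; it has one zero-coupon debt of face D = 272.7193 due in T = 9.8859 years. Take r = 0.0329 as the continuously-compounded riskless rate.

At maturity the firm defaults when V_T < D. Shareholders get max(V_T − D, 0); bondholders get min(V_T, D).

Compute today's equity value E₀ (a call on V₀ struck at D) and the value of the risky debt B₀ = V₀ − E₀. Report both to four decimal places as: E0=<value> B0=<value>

E0=181.5028 B0=122.5781

d₁ = [ln(V₀/D) + (r + σ²/2)T] / (σ√T)
   = [ln(304.0809/272.7193) + (0.0329 + 0.5·0.4174²)·9.8859] / (0.4174·√9.8859)
   = [0.108851 + 1.186421] / 1.312383 = 0.986961
d₂ = d₁ − σ√T = 0.986961 − 1.312383 = -0.325421
N(d₁) = 0.838169,  N(d₂) = 0.372431,  e^(−rT) = 0.722350
E₀ = V₀·N(d₁) − D·e^(−rT)·N(d₂)
   = 304.0809·0.838169 − 272.7193·0.722350·0.372431 = 181.502830
B₀ = V₀ − E₀ = 304.0809 − 181.502830 = 122.578070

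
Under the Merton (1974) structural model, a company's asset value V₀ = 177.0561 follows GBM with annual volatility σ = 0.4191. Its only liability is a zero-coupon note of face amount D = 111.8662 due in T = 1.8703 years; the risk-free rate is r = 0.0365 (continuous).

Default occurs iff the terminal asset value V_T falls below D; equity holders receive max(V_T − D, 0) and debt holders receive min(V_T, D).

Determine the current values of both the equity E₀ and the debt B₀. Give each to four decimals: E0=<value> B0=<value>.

d₁ = [ln(V₀/D) + (r + σ²/2)T] / (σ√T)
   = [ln(177.0561/111.8662) + (0.0365 + 0.5·0.4191²)·1.8703] / (0.4191·√1.8703)
   = [0.459163 + 0.232520] / 0.573157 = 1.206796
d₂ = d₁ − σ√T = 1.206796 − 0.573157 = 0.633640
N(d₁) = 0.886245,  N(d₂) = 0.736842,  e^(−rT) = 0.934012
E₀ = V₀·N(d₁) − D·e^(−rT)·N(d₂)
   = 177.0561·0.886245 − 111.8662·0.934012·0.736842 = 79.926552
B₀ = V₀ − E₀ = 177.0561 − 79.926552 = 97.129548

E0=79.9266 B0=97.1295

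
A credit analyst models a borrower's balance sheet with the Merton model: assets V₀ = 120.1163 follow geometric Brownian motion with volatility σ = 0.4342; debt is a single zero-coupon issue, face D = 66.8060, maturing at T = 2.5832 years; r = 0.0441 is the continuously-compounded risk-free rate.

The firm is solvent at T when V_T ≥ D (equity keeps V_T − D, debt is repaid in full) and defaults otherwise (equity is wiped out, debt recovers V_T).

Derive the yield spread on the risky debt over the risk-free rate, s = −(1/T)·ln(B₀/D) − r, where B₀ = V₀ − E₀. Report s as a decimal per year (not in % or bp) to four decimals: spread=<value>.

spread=0.0318

d₁ = [ln(V₀/D) + (r + σ²/2)T] / (σ√T)
   = [ln(120.1163/66.8060) + (0.0441 + 0.5·0.4342²)·2.5832] / (0.4342·√2.5832)
   = [0.586668 + 0.357424] / 0.697861 = 1.352836
d₂ = d₁ − σ√T = 1.352836 − 0.697861 = 0.654976
N(d₁) = 0.911946,  N(d₂) = 0.743758,  e^(−rT) = 0.892330
E₀ = V₀·N(d₁) − D·e^(−rT)·N(d₂)
   = 120.1163·0.911946 − 66.8060·0.892330·0.743758 = 65.201920
B₀ = V₀ − E₀ = 120.1163 − 65.201920 = 54.914380
spread = −(1/T)·ln(B₀/D) − r = −(1/2.5832)·ln(54.914380/66.8060) − 0.0441 = 0.03178172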